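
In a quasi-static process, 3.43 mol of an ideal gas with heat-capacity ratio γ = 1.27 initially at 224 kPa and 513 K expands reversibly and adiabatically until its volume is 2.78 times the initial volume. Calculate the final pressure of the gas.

61.1 kPa

V₁ = nRT₁/P₁ = 3.43×8.314×513/224 = 65.3 L.
Adiabatic: TV^(γ−1) = const ⇒ T₂ = 513×(0.360)^0.270 = 389 K; PV^γ = const ⇒ P₂ = 61.1 kPa.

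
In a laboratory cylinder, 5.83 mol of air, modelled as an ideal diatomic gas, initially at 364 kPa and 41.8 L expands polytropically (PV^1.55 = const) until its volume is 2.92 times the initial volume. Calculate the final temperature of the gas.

T₁ = P₁V₁/(nR) = 364×41.8/(5.83×8.314) = 314 K.
Polytropic n=1.55: T₂ = T₁(V₁/V₂)^(n−1) = 314×(0.342)^0.55 = 174 K; P₂ = P₁(V₁/V₂)^n = 69.1 kPa.

174 K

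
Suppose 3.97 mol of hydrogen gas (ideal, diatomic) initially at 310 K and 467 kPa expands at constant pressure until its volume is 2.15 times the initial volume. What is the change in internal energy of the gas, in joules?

29400 J

V₁ = nRT₁/P₁ = 3.97×8.314×310/467 = 21.9 L.
Isobaric: P stays 467 kPa; V/T = const ⇒ T₂ = 666 K, V₂ = 47.1 L.
For an ideal gas ΔU = nCvΔT with Cv = (5/2)R = 20.8 J/(mol·K).
ΔU = 3.97×20.8×(666−310) = 29400 J.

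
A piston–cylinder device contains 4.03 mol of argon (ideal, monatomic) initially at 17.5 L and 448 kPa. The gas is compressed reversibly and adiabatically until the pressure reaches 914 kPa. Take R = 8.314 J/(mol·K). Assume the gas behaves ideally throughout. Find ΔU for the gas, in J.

T₁ = P₁V₁/(nR) = 448×17.5/(4.03×8.314) = 234 K.
Adiabatic: T₂/T₁ = (P₂/P₁)^((γ−1)/γ) ⇒ T₂ = 234×(2.04)^0.400 = 311 K; V₂ = 11.4 L.
For an ideal gas ΔU = nCvΔT with Cv = (3/2)R = 12.5 J/(mol·K).
ΔU = 4.03×12.5×(311−234) = 3880 J.

3880 J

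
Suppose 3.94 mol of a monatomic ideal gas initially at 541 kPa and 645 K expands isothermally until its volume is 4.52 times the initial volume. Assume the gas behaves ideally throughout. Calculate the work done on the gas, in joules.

V₁ = nRT₁/P₁ = 3.94×8.314×645/541 = 39.1 L.
Isothermal: T stays 645 K; PV = const ⇒ V₂ = 177 L, P₂ = 120 kPa.
W = nRT ln(V₂/V₁) = 3.94×8.314×645×ln(4.52) = 31900 J.
Work done on the gas = −W_by = -31900 J.

-31900 J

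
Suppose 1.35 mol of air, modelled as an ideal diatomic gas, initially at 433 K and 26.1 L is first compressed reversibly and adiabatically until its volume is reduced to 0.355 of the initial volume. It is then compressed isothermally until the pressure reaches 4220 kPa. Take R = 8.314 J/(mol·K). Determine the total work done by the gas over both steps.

-18500 J

P₁ = nRT₁/V₁ = 1.35×8.314×433/26.1 = 186 kPa.
Step 1 — Adiabatic: TV^(γ−1) = const ⇒ T₂ = 433×(2.82)^0.400 = 655 K; PV^γ = const ⇒ P₂ = 794 kPa.
ΔU = nCvΔT = 1.35×20.8×(655−433) = 6240 J.
Q = 0 for an adiabatic process, so W = −ΔU = -6240 J.
State after step 1: P = 794 kPa, V = 9.27 L, T = 655 K.
Step 2 — Isothermal: T stays 655 K; PV = const ⇒ V₂ = 1.74 L, P₂ = 4220 kPa.
ΔU = 0 (ideal gas, T constant).
W = nRT ln(V₂/V₁) = 1.35×8.314×655×ln(0.188) = -12300 J.
Q = ΔU + W = -12300 J.
Net over both steps: W = -18500 J, Q = -12300 J, ΔU = 6240 J.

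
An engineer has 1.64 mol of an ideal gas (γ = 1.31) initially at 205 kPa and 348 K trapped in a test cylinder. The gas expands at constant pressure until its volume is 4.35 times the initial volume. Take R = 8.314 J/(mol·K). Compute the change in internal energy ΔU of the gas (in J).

51300 J

V₁ = nRT₁/P₁ = 1.64×8.314×348/205 = 23.1 L.
Isobaric: P stays 205 kPa; V/T = const ⇒ T₂ = 1510 K, V₂ = 101 L.
For an ideal gas ΔU = nCvΔT with Cv = R/(γ−1) = 26.8 J/(mol·K).
ΔU = 1.64×26.8×(1510−348) = 51300 J.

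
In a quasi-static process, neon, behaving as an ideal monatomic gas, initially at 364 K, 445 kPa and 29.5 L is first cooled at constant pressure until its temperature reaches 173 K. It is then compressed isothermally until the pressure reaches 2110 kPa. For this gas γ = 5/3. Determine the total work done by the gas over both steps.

-16600 J

n = P₁V₁/(RT₁) = 445×29.5/(8.314×364) = 4.34 mol.
Step 1 — Isobaric: P stays 445 kPa; V/T = const ⇒ T₂ = 173 K, V₂ = 14.0 L.
W = PΔV = 445×(14.0−29.5) kPa·L = -6890 J.
ΔU = nCvΔT = 4.34×12.5×(173−364) = -10300 J.
Q = ΔU + W = nCpΔT = -17200 J.
State after step 1: P = 445 kPa, V = 14.0 L, T = 173 K.
Step 2 — Isothermal: T stays 173 K; PV = const ⇒ V₂ = 2.96 L, P₂ = 2110 kPa.
ΔU = 0 (ideal gas, T constant).
W = nRT ln(V₂/V₁) = 4.34×8.314×173×ln(0.211) = -9710 J.
Q = ΔU + W = -9710 J.
Net over both steps: W = -16600 J, Q = -26900 J, ΔU = -10300 J.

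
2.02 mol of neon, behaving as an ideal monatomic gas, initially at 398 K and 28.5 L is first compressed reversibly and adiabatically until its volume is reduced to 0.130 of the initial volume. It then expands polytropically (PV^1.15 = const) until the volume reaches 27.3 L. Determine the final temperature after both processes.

P₁ = nRT₁/V₁ = 2.02×8.314×398/28.5 = 235 kPa.
Step 1 — Adiabatic: TV^(γ−1) = const ⇒ T₂ = 398×(7.69)^0.667 = 1550 K; PV^γ = const ⇒ P₂ = 7030 kPa.
ΔU = nCvΔT = 2.02×12.5×(1550−398) = 29000 J.
Q = 0 for an adiabatic process, so W = −ΔU = -29000 J.
State after step 1: P = 7030 kPa, V = 3.71 L, T = 1550 K.
Step 2 — Polytropic n=1.15: T₂ = T₁(V₁/V₂)^(n−1) = 1550×(0.136)^0.15 = 1150 K; P₂ = P₁(V₁/V₂)^n = 707 kPa.
W = (P₁V₁−P₂V₂)/(n−1) = (7030×3.71−707×27.3)/0.15 = 45000 J.
ΔU = nCvΔT = 2.02×12.5×(1150−1550) = -10100 J.
Q = ΔU + W = 34800 J.
Net over both steps: W = 15900 J, Q = 34800 J, ΔU = 18900 J.

1150 K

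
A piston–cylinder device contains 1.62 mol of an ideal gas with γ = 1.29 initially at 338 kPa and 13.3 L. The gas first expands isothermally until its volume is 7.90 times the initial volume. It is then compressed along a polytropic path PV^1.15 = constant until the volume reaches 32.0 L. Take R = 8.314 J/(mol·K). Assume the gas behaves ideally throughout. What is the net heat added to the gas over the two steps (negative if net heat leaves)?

T₁ = P₁V₁/(nR) = 338×13.3/(1.62×8.314) = 334 K.
Step 1 — Isothermal: T stays 334 K; PV = const ⇒ V₂ = 105 L, P₂ = 42.8 kPa.
ΔU = 0 (ideal gas, T constant).
W = nRT ln(V₂/V₁) = 1.62×8.314×334×ln(7.90) = 9290 J.
Q = ΔU + W = 9290 J.
State after step 1: P = 42.8 kPa, V = 105 L, T = 334 K.
Step 2 — Polytropic n=1.15: T₂ = T₁(V₁/V₂)^(n−1) = 334×(3.28)^0.15 = 399 K; P₂ = P₁(V₁/V₂)^n = 168 kPa.
W = (P₁V₁−P₂V₂)/(n−1) = (42.8×105−168×32.0)/0.15 = -5850 J.
ΔU = nCvΔT = 1.62×28.7×(399−334) = 3030 J.
Q = ΔU + W = -2820 J.
Net over both steps: W = 3440 J, Q = 6470 J, ΔU = 3030 J.

6470 J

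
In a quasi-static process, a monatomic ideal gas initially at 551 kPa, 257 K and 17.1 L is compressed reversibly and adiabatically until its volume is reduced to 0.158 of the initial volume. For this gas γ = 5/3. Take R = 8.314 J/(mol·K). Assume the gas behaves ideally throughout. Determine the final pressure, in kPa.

Adiabatic: TV^(γ−1) = const ⇒ T₂ = 257×(6.33)^0.667 = 879 K; PV^γ = const ⇒ P₂ = 11900 kPa.

11900 kPa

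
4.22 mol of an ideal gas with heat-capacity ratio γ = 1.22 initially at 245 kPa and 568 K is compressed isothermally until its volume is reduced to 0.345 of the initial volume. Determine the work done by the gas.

-21200 J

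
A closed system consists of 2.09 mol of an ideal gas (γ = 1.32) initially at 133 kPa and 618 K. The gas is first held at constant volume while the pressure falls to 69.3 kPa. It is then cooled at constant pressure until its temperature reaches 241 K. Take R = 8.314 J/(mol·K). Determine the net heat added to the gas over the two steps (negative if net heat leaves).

V₁ = nRT₁/P₁ = 2.09×8.314×618/133 = 80.7 L.
Step 1 — Isochoric: V stays 80.7 L; P/T = const ⇒ T₂ = 322 K, P₂ = 69.3 kPa.
W = 0 (no volume change).
ΔU = nCvΔT = 2.09×26.0×(322−618) = -16100 J.
Q = ΔU = -16100 J.
State after step 1: P = 69.3 kPa, V = 80.7 L, T = 322 K.
Step 2 — Isobaric: P stays 69.3 kPa; V/T = const ⇒ T₂ = 241 K, V₂ = 60.4 L.
W = PΔV = 69.3×(60.4−80.7) kPa·L = -1410 J.
ΔU = nCvΔT = 2.09×26.0×(241−322) = -4400 J.
Q = ΔU + W = nCpΔT = -5810 J.
Net over both steps: W = -1410 J, Q = -21900 J, ΔU = -20500 J.

-21900 J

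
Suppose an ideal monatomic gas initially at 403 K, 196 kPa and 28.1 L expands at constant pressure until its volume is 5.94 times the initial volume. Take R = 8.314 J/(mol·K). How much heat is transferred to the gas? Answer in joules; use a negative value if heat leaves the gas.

68000 J

n = P₁V₁/(RT₁) = 196×28.1/(8.314×403) = 1.64 mol.
Isobaric: P stays 196 kPa; V/T = const ⇒ T₂ = 2390 K, V₂ = 167 L.
W = PΔV = 196×(167−28.1) kPa·L = 27200 J.
ΔU = nCvΔT = 1.64×12.5×(2390−403) = 40800 J.
Q = ΔU + W = nCpΔT = 68000 J.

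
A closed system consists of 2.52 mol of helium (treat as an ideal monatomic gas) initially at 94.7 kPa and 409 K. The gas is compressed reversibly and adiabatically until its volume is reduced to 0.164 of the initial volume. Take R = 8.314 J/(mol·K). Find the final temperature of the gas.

V₁ = nRT₁/P₁ = 2.52×8.314×409/94.7 = 90.5 L.
Adiabatic: TV^(γ−1) = const ⇒ T₂ = 409×(6.10)^0.667 = 1370 K; PV^γ = const ⇒ P₂ = 1930 kPa.

1370 K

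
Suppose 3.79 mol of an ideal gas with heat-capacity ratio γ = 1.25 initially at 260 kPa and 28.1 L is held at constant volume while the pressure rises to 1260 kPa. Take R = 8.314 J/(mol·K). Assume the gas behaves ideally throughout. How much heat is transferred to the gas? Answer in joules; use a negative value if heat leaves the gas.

112000 J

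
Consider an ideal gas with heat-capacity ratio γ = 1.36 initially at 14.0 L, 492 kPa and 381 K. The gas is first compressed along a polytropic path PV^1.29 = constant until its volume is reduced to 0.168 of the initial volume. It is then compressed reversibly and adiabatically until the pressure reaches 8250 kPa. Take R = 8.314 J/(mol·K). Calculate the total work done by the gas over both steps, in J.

-20800 J

n = P₁V₁/(RT₁) = 492×14.0/(8.314×381) = 2.17 mol.
Step 1 — Polytropic n=1.29: T₂ = T₁(V₁/V₂)^(n−1) = 381×(5.95)^0.29 = 639 K; P₂ = P₁(V₁/V₂)^n = 4910 kPa.
W = (P₁V₁−P₂V₂)/(n−1) = (492×14.0−4910×2.35)/0.29 = -16100 J.
ΔU = nCvΔT = 2.17×23.1×(639−381) = 13000 J.
Q = ΔU + W = -3130 J.
State after step 1: P = 4910 kPa, V = 2.35 L, T = 639 K.
Step 2 — Adiabatic: T₂/T₁ = (P₂/P₁)^((γ−1)/γ) ⇒ T₂ = 639×(1.68)^0.265 = 733 K; V₂ = 1.61 L.
ΔU = nCvΔT = 2.17×23.1×(733−639) = 4720 J.
Q = 0 for an adiabatic process, so W = −ΔU = -4720 J.
Net over both steps: W = -20800 J, Q = -3130 J, ΔU = 17700 J.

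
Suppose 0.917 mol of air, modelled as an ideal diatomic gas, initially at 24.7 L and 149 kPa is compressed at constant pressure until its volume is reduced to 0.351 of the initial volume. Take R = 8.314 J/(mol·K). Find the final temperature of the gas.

T₁ = P₁V₁/(nR) = 149×24.7/(0.917×8.314) = 483 K.
Isobaric: P stays 149 kPa; V/T = const ⇒ T₂ = 169 K, V₂ = 8.67 L.

169 K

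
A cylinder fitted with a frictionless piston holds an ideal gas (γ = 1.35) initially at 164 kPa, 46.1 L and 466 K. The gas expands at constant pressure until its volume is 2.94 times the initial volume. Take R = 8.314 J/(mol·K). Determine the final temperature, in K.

1370 K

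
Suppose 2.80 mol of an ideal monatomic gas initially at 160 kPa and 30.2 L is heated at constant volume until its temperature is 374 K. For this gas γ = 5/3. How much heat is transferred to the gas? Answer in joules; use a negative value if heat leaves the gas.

T₁ = P₁V₁/(nR) = 160×30.2/(2.80×8.314) = 208 K.
Isochoric: V stays 30.2 L; P/T = const ⇒ T₂ = 374 K, P₂ = 288 kPa.
W = 0 (no volume change).
ΔU = nCvΔT = 2.80×12.5×(374−208) = 5810 J.
Q = ΔU = 5810 J.

5810 J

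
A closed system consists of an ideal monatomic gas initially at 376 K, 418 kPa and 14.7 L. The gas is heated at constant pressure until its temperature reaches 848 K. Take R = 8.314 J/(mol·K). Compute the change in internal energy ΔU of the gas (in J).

n = P₁V₁/(RT₁) = 418×14.7/(8.314×376) = 1.97 mol.
Isobaric: P stays 418 kPa; V/T = const ⇒ T₂ = 848 K, V₂ = 33.2 L.
For an ideal gas ΔU = nCvΔT with Cv = (3/2)R = 12.5 J/(mol·K).
ΔU = 1.97×12.5×(848−376) = 11600 J.

11600 J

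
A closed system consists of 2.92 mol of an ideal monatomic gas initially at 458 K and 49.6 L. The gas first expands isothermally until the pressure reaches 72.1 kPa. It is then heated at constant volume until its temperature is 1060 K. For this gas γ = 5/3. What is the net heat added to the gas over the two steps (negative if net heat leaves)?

P₁ = nRT₁/V₁ = 2.92×8.314×458/49.6 = 224 kPa.
Step 1 — Isothermal: T stays 458 K; PV = const ⇒ V₂ = 154 L, P₂ = 72.1 kPa.
ΔU = 0 (ideal gas, T constant).
W = nRT ln(V₂/V₁) = 2.92×8.314×458×ln(3.11) = 12600 J.
Q = ΔU + W = 12600 J.
State after step 1: P = 72.1 kPa, V = 154 L, T = 458 K.
Step 2 — Isochoric: V stays 154 L; P/T = const ⇒ T₂ = 1060 K, P₂ = 167 kPa.
W = 0 (no volume change).
ΔU = nCvΔT = 2.92×12.5×(1060−458) = 21900 J.
Q = ΔU = 21900 J.
Net over both steps: W = 12600 J, Q = 34500 J, ΔU = 21900 J.

34500 J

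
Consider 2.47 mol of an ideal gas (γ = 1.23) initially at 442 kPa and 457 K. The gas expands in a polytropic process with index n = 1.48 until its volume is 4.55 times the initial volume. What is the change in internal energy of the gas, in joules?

V₁ = nRT₁/P₁ = 2.47×8.314×457/442 = 21.2 L.
Polytropic n=1.48: T₂ = T₁(V₁/V₂)^(n−1) = 457×(0.220)^0.48 = 221 K; P₂ = P₁(V₁/V₂)^n = 46.9 kPa.
For an ideal gas ΔU = nCvΔT with Cv = R/(γ−1) = 36.1 J/(mol·K).
ΔU = 2.47×36.1×(221−457) = -21100 J.

-21100 J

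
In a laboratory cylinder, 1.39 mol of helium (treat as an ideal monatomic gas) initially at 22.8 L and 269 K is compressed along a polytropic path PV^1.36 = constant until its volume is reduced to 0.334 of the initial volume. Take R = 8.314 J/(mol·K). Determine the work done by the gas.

P₁ = nRT₁/V₁ = 1.39×8.314×269/22.8 = 136 kPa.
Polytropic n=1.36: T₂ = T₁(V₁/V₂)^(n−1) = 269×(2.99)^0.36 = 399 K; P₂ = P₁(V₁/V₂)^n = 606 kPa.
W = (P₁V₁−P₂V₂)/(n−1) = (136×22.8−606×7.62)/0.36 = -4180 J.

-4180 J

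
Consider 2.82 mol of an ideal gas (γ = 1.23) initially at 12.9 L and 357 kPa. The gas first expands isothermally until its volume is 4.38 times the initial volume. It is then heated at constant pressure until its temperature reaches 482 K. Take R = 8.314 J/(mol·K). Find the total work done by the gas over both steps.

T₁ = P₁V₁/(nR) = 357×12.9/(2.82×8.314) = 196 K.
Step 1 — Isothermal: T stays 196 K; PV = const ⇒ V₂ = 56.5 L, P₂ = 81.5 kPa.
ΔU = 0 (ideal gas, T constant).
W = nRT ln(V₂/V₁) = 2.82×8.314×196×ln(4.38) = 6800 J.
Q = ΔU + W = 6800 J.
State after step 1: P = 81.5 kPa, V = 56.5 L, T = 196 K.
Step 2 — Isobaric: P stays 81.5 kPa; V/T = const ⇒ T₂ = 482 K, V₂ = 139 L.
W = PΔV = 81.5×(139−56.5) kPa·L = 6700 J.
ΔU = nCvΔT = 2.82×36.1×(482−196) = 29100 J.
Q = ΔU + W = nCpΔT = 35800 J.
Net over both steps: W = 13500 J, Q = 42600 J, ΔU = 29100 J.

13500 J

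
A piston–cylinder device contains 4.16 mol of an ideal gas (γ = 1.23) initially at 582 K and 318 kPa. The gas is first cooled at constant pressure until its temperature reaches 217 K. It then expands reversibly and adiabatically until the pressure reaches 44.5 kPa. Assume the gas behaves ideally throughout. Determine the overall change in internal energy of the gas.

V₁ = nRT₁/P₁ = 4.16×8.314×582/318 = 63.3 L.
Step 1 — Isobaric: P stays 318 kPa; V/T = const ⇒ T₂ = 217 K, V₂ = 23.6 L.
W = PΔV = 318×(23.6−63.3) kPa·L = -12600 J.
ΔU = nCvΔT = 4.16×36.1×(217−582) = -54900 J.
Q = ΔU + W = nCpΔT = -67500 J.
State after step 1: P = 318 kPa, V = 23.6 L, T = 217 K.
Step 2 — Adiabatic: T₂/T₁ = (P₂/P₁)^((γ−1)/γ) ⇒ T₂ = 217×(0.140)^0.187 = 150 K; V₂ = 117 L.
ΔU = nCvΔT = 4.16×36.1×(150−217) = -10000 J.
Q = 0 for an adiabatic process, so W = −ΔU = 10000 J.
Net over both steps: W = -2580 J, Q = -67500 J, ΔU = -64900 J.

-64900 J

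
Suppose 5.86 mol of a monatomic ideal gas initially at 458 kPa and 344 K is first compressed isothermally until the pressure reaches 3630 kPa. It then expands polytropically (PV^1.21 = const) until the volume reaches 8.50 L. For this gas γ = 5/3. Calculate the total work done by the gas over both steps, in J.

-25100 J

V₁ = nRT₁/P₁ = 5.86×8.314×344/458 = 36.6 L.
Step 1 — Isothermal: T stays 344 K; PV = const ⇒ V₂ = 4.62 L, P₂ = 3630 kPa.
ΔU = 0 (ideal gas, T constant).
W = nRT ln(V₂/V₁) = 5.86×8.314×344×ln(0.126) = -34700 J.
Q = ΔU + W = -34700 J.
State after step 1: P = 3630 kPa, V = 4.62 L, T = 344 K.
Step 2 — Polytropic n=1.21: T₂ = T₁(V₁/V₂)^(n−1) = 344×(0.543)^0.21 = 303 K; P₂ = P₁(V₁/V₂)^n = 1730 kPa.
W = (P₁V₁−P₂V₂)/(n−1) = (3630×4.62−1730×8.50)/0.21 = 9600 J.
ΔU = nCvΔT = 5.86×12.5×(303−344) = -3020 J.
Q = ΔU + W = 6580 J.
Net over both steps: W = -25100 J, Q = -28100 J, ΔU = -3020 J.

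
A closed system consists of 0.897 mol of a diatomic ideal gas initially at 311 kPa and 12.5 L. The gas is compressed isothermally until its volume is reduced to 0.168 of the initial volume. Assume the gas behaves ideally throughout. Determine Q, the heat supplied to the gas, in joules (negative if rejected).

-6930 J

T₁ = P₁V₁/(nR) = 311×12.5/(0.897×8.314) = 521 K.
Isothermal: T stays 521 K; PV = const ⇒ V₂ = 2.10 L, P₂ = 1850 kPa.
ΔU = 0 (ideal gas, T constant).
W = nRT ln(V₂/V₁) = 0.897×8.314×521×ln(0.168) = -6930 J.
Q = ΔU + W = -6930 J.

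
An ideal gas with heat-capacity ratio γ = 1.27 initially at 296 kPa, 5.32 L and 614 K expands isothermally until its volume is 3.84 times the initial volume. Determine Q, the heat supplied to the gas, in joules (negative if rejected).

2120 J

n = P₁V₁/(RT₁) = 296×5.32/(8.314×614) = 0.308 mol.
Isothermal: T stays 614 K; PV = const ⇒ V₂ = 20.4 L, P₂ = 77.1 kPa.
ΔU = 0 (ideal gas, T constant).
W = nRT ln(V₂/V₁) = 0.308×8.314×614×ln(3.84) = 2120 J.
Q = ΔU + W = 2120 J.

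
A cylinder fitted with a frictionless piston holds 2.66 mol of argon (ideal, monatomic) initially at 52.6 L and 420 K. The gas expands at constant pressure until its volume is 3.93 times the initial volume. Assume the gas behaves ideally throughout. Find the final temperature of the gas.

1650 K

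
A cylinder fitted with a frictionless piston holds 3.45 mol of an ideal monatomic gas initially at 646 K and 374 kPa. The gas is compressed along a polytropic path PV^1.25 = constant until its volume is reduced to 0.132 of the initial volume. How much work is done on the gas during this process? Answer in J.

48800 J

V₁ = nRT₁/P₁ = 3.45×8.314×646/374 = 49.5 L.
Polytropic n=1.25: T₂ = T₁(V₁/V₂)^(n−1) = 646×(7.58)^0.25 = 1070 K; P₂ = P₁(V₁/V₂)^n = 4700 kPa.
W = (P₁V₁−P₂V₂)/(n−1) = (374×49.5−4700×6.54)/0.25 = -48800 J.
Work done on the gas = −W_by = 48800 J.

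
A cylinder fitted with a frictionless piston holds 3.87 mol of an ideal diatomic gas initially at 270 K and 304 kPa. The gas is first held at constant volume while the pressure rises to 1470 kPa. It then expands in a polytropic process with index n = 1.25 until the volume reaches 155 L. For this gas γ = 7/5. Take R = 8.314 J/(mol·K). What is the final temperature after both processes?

856 K

V₁ = nRT₁/P₁ = 3.87×8.314×270/304 = 28.6 L.
Step 1 — Isochoric: V stays 28.6 L; P/T = const ⇒ T₂ = 1310 K, P₂ = 1470 kPa.
W = 0 (no volume change).
ΔU = nCvΔT = 3.87×20.8×(1310−270) = 83300 J.
Q = ΔU = 83300 J.
State after step 1: P = 1470 kPa, V = 28.6 L, T = 1310 K.
Step 2 — Polytropic n=1.25: T₂ = T₁(V₁/V₂)^(n−1) = 1310×(0.184)^0.25 = 856 K; P₂ = P₁(V₁/V₂)^n = 178 kPa.
W = (P₁V₁−P₂V₂)/(n−1) = (1470×28.6−178×155)/0.25 = 57900 J.
ΔU = nCvΔT = 3.87×20.8×(856−1310) = -36200 J.
Q = ΔU + W = 21700 J.
Net over both steps: W = 57900 J, Q = 105000 J, ΔU = 47100 J.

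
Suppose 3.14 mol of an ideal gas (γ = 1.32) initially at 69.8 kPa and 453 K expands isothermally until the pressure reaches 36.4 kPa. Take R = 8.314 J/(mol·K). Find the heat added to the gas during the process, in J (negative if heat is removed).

7700 J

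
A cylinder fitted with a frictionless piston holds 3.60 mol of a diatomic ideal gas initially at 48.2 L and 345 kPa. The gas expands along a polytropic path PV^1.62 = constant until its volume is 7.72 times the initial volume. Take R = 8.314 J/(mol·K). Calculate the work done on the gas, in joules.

T₁ = P₁V₁/(nR) = 345×48.2/(3.60×8.314) = 556 K.
Polytropic n=1.62: T₂ = T₁(V₁/V₂)^(n−1) = 556×(0.130)^0.62 = 156 K; P₂ = P₁(V₁/V₂)^n = 12.6 kPa.
W = (P₁V₁−P₂V₂)/(n−1) = (345×48.2−12.6×372)/0.62 = 19300 J.
Work done on the gas = −W_by = -19300 J.

-19300 J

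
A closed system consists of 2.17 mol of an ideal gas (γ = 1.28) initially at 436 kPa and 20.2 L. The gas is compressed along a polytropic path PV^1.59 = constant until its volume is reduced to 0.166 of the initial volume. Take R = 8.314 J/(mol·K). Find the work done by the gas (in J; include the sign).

-28100 J

T₁ = P₁V₁/(nR) = 436×20.2/(2.17×8.314) = 488 K.
Polytropic n=1.59: T₂ = T₁(V₁/V₂)^(n−1) = 488×(6.02)^0.59 = 1410 K; P₂ = P₁(V₁/V₂)^n = 7580 kPa.
W = (P₁V₁−P₂V₂)/(n−1) = (436×20.2−7580×3.35)/0.59 = -28100 J.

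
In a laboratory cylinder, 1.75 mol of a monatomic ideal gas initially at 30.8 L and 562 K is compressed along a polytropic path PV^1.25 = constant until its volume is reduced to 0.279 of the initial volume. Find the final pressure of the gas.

P₁ = nRT₁/V₁ = 1.75×8.314×562/30.8 = 265 kPa.
Polytropic n=1.25: T₂ = T₁(V₁/V₂)^(n−1) = 562×(3.58)^0.25 = 773 K; P₂ = P₁(V₁/V₂)^n = 1310 kPa.

1310 kPa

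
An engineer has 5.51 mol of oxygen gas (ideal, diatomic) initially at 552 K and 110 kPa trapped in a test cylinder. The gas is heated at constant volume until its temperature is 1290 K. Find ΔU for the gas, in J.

84500 J

V₁ = nRT₁/P₁ = 5.51×8.314×552/110 = 230 L.
Isochoric: V stays 230 L; P/T = const ⇒ T₂ = 1290 K, P₂ = 257 kPa.
For an ideal gas ΔU = nCvΔT with Cv = (5/2)R = 20.8 J/(mol·K).
ΔU = 5.51×20.8×(1290−552) = 84500 J.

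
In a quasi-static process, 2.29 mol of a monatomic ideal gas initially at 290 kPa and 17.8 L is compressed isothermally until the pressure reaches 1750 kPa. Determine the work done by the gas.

T₁ = P₁V₁/(nR) = 290×17.8/(2.29×8.314) = 271 K.
Isothermal: T stays 271 K; PV = const ⇒ V₂ = 2.95 L, P₂ = 1750 kPa.
W = nRT ln(V₂/V₁) = 2.29×8.314×271×ln(0.166) = -9280 J.

-9280 J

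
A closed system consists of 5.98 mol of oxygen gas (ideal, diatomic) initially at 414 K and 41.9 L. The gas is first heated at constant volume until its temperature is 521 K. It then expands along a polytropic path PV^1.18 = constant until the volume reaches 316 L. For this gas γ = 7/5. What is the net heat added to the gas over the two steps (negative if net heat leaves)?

P₁ = nRT₁/V₁ = 5.98×8.314×414/41.9 = 491 kPa.
Step 1 — Isochoric: V stays 41.9 L; P/T = const ⇒ T₂ = 521 K, P₂ = 618 kPa.
W = 0 (no volume change).
ΔU = nCvΔT = 5.98×20.8×(521−414) = 13300 J.
Q = ΔU = 13300 J.
State after step 1: P = 618 kPa, V = 41.9 L, T = 521 K.
Step 2 — Polytropic n=1.18: T₂ = T₁(V₁/V₂)^(n−1) = 521×(0.133)^0.18 = 362 K; P₂ = P₁(V₁/V₂)^n = 57.0 kPa.
W = (P₁V₁−P₂V₂)/(n−1) = (618×41.9−57.0×316)/0.18 = 43900 J.
ΔU = nCvΔT = 5.98×20.8×(362−521) = -19700 J.
Q = ΔU + W = 24100 J.
Net over both steps: W = 43900 J, Q = 37400 J, ΔU = -6440 J.

37400 J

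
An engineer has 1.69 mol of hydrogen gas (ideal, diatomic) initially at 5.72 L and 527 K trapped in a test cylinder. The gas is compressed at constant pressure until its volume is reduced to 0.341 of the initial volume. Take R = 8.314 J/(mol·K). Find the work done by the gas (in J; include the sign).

-4880 J

P₁ = nRT₁/V₁ = 1.69×8.314×527/5.72 = 1290 kPa.
Isobaric: P stays 1290 kPa; V/T = const ⇒ T₂ = 180 K, V₂ = 1.95 L.
W = PΔV = 1290×(1.95−5.72) kPa·L = -4880 J.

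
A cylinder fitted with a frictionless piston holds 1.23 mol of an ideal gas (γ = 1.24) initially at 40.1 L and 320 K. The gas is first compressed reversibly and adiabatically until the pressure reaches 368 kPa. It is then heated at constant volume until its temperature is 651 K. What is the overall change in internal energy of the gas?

P₁ = nRT₁/V₁ = 1.23×8.314×320/40.1 = 81.6 kPa.
Step 1 — Adiabatic: T₂/T₁ = (P₂/P₁)^((γ−1)/γ) ⇒ T₂ = 320×(4.51)^0.194 = 428 K; V₂ = 11.9 L.
ΔU = nCvΔT = 1.23×34.6×(428−320) = 4610 J.
Q = 0 for an adiabatic process, so W = −ΔU = -4610 J.
State after step 1: P = 368 kPa, V = 11.9 L, T = 428 K.
Step 2 — Isochoric: V stays 11.9 L; P/T = const ⇒ T₂ = 651 K, P₂ = 559 kPa.
W = 0 (no volume change).
ΔU = nCvΔT = 1.23×34.6×(651−428) = 9490 J.
Q = ΔU = 9490 J.
Net over both steps: W = -4610 J, Q = 9490 J, ΔU = 14100 J.

14100 J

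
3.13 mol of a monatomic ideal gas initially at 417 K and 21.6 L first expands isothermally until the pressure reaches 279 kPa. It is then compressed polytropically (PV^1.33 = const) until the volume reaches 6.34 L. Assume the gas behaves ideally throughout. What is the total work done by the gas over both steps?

-20600 J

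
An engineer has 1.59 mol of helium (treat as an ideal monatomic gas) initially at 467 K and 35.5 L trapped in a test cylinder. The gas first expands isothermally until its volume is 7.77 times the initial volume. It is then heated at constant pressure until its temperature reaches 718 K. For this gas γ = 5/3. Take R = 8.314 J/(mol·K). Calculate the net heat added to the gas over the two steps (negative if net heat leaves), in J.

21000 J

P₁ = nRT₁/V₁ = 1.59×8.314×467/35.5 = 174 kPa.
Step 1 — Isothermal: T stays 467 K; PV = const ⇒ V₂ = 276 L, P₂ = 22.4 kPa.
ΔU = 0 (ideal gas, T constant).
W = nRT ln(V₂/V₁) = 1.59×8.314×467×ln(7.77) = 12700 J.
Q = ΔU + W = 12700 J.
State after step 1: P = 22.4 kPa, V = 276 L, T = 467 K.
Step 2 — Isobaric: P stays 22.4 kPa; V/T = const ⇒ T₂ = 718 K, V₂ = 424 L.
W = PΔV = 22.4×(424−276) kPa·L = 3320 J.
ΔU = nCvΔT = 1.59×12.5×(718−467) = 4980 J.
Q = ΔU + W = nCpΔT = 8300 J.
Net over both steps: W = 16000 J, Q = 21000 J, ΔU = 4980 J.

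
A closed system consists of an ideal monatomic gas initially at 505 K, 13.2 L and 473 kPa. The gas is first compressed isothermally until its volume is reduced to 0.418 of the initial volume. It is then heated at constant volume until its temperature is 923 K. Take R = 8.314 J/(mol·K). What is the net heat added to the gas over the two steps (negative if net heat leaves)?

2310 J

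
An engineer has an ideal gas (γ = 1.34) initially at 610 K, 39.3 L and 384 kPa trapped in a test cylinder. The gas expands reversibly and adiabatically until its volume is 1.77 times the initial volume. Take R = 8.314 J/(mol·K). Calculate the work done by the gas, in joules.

7830 J

n = P₁V₁/(RT₁) = 384×39.3/(8.314×610) = 2.98 mol.
Adiabatic: TV^(γ−1) = const ⇒ T₂ = 610×(0.565)^0.340 = 502 K; PV^γ = const ⇒ P₂ = 179 kPa.
ΔU = nCvΔT = 2.98×24.5×(502−610) = -7830 J.
Q = 0 for an adiabatic process, so W = −ΔU = 7830 J.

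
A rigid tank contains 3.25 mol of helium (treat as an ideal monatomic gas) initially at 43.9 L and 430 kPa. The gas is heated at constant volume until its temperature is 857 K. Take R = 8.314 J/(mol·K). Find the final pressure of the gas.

527 kPa

T₁ = P₁V₁/(nR) = 430×43.9/(3.25×8.314) = 699 K.
Isochoric: V stays 43.9 L; P/T = const ⇒ T₂ = 857 K, P₂ = 527 kPa.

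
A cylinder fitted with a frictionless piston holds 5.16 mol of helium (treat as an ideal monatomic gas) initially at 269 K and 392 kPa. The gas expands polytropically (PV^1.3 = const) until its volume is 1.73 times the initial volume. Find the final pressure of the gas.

192 kPa

V₁ = nRT₁/P₁ = 5.16×8.314×269/392 = 29.4 L.
Polytropic n=1.3: T₂ = T₁(V₁/V₂)^(n−1) = 269×(0.578)^0.30 = 228 K; P₂ = P₁(V₁/V₂)^n = 192 kPa.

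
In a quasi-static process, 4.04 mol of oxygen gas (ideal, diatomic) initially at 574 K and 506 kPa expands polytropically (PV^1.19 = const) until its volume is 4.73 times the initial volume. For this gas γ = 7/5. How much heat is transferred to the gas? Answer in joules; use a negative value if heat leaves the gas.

V₁ = nRT₁/P₁ = 4.04×8.314×574/506 = 38.1 L.
Polytropic n=1.19: T₂ = T₁(V₁/V₂)^(n−1) = 574×(0.211)^0.19 = 427 K; P₂ = P₁(V₁/V₂)^n = 79.6 kPa.
W = (P₁V₁−P₂V₂)/(n−1) = (506×38.1−79.6×180)/0.19 = 25900 J.
ΔU = nCvΔT = 4.04×20.8×(427−574) = -12300 J.
Q = ΔU + W = 13600 J.

13600 J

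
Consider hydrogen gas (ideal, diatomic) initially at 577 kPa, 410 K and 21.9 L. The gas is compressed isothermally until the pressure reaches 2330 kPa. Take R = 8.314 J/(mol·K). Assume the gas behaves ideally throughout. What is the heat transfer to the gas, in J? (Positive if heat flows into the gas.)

n = P₁V₁/(RT₁) = 577×21.9/(8.314×410) = 3.71 mol.
Isothermal: T stays 410 K; PV = const ⇒ V₂ = 5.42 L, P₂ = 2330 kPa.
ΔU = 0 (ideal gas, T constant).
W = nRT ln(V₂/V₁) = 3.71×8.314×410×ln(0.248) = -17600 J.
Q = ΔU + W = -17600 J.

-17600 J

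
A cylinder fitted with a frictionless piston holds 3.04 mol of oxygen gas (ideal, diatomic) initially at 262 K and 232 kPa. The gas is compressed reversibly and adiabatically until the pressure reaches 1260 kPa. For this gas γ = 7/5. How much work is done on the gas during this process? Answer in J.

V₁ = nRT₁/P₁ = 3.04×8.314×262/232 = 28.5 L.
Adiabatic: T₂/T₁ = (P₂/P₁)^((γ−1)/γ) ⇒ T₂ = 262×(5.43)^0.286 = 425 K; V₂ = 8.52 L.
ΔU = nCvΔT = 3.04×20.8×(425−262) = 10300 J.
Q = 0 for an adiabatic process, so W = −ΔU = -10300 J.
Work done on the gas = −W_by = 10300 J.

10300 J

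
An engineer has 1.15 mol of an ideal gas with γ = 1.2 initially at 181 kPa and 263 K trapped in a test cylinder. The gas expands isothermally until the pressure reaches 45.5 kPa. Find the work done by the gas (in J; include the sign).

3470 J

V₁ = nRT₁/P₁ = 1.15×8.314×263/181 = 13.9 L.
Isothermal: T stays 263 K; PV = const ⇒ V₂ = 55.3 L, P₂ = 45.5 kPa.
W = nRT ln(V₂/V₁) = 1.15×8.314×263×ln(3.98) = 3470 J.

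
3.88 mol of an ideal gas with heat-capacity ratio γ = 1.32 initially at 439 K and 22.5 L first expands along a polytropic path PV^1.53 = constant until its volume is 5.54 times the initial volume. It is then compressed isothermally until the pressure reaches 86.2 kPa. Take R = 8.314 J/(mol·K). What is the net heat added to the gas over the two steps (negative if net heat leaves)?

-14100 J

P₁ = nRT₁/V₁ = 3.88×8.314×439/22.5 = 629 kPa.
Step 1 — Polytropic n=1.53: T₂ = T₁(V₁/V₂)^(n−1) = 439×(0.181)^0.53 = 177 K; P₂ = P₁(V₁/V₂)^n = 45.9 kPa.
W = (P₁V₁−P₂V₂)/(n−1) = (629×22.5−45.9×125)/0.53 = 15900 J.
ΔU = nCvΔT = 3.88×26.0×(177−439) = -26400 J.
Q = ΔU + W = -10500 J.
State after step 1: P = 45.9 kPa, V = 125 L, T = 177 K.
Step 2 — Isothermal: T stays 177 K; PV = const ⇒ V₂ = 66.3 L, P₂ = 86.2 kPa.
ΔU = 0 (ideal gas, T constant).
W = nRT ln(V₂/V₁) = 3.88×8.314×177×ln(0.532) = -3610 J.
Q = ΔU + W = -3610 J.
Net over both steps: W = 12300 J, Q = -14100 J, ΔU = -26400 J.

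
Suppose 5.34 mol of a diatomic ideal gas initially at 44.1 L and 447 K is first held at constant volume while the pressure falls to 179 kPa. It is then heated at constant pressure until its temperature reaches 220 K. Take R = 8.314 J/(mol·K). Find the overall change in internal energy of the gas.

-25200 J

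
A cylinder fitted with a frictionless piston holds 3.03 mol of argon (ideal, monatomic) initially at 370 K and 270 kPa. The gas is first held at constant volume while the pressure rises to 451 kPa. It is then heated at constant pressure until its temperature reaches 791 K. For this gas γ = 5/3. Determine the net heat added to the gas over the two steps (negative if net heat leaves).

V₁ = nRT₁/P₁ = 3.03×8.314×370/270 = 34.5 L.
Step 1 — Isochoric: V stays 34.5 L; P/T = const ⇒ T₂ = 618 K, P₂ = 451 kPa.
W = 0 (no volume change).
ΔU = nCvΔT = 3.03×12.5×(618−370) = 9370 J.
Q = ΔU = 9370 J.
State after step 1: P = 451 kPa, V = 34.5 L, T = 618 K.
Step 2 — Isobaric: P stays 451 kPa; V/T = const ⇒ T₂ = 791 K, V₂ = 44.2 L.
W = PΔV = 451×(44.2−34.5) kPa·L = 4360 J.
ΔU = nCvΔT = 3.03×12.5×(791−618) = 6540 J.
Q = ΔU + W = nCpΔT = 10900 J.
Net over both steps: W = 4360 J, Q = 20300 J, ΔU = 15900 J.

20300 J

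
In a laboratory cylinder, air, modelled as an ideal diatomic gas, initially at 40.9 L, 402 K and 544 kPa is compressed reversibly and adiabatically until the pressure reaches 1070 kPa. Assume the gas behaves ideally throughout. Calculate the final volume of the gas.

Adiabatic: T₂/T₁ = (P₂/P₁)^((γ−1)/γ) ⇒ T₂ = 402×(1.97)^0.286 = 488 K; V₂ = 25.2 L.

25.2 L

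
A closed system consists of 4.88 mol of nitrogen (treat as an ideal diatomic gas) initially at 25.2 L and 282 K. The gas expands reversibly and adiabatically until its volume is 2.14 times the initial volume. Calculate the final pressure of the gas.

156 kPa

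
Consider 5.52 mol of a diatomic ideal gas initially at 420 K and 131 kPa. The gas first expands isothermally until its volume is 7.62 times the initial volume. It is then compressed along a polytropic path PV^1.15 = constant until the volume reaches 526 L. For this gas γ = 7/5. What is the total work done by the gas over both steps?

V₁ = nRT₁/P₁ = 5.52×8.314×420/131 = 147 L.
Step 1 — Isothermal: T stays 420 K; PV = const ⇒ V₂ = 1120 L, P₂ = 17.2 kPa.
ΔU = 0 (ideal gas, T constant).
W = nRT ln(V₂/V₁) = 5.52×8.314×420×ln(7.62) = 39100 J.
Q = ΔU + W = 39100 J.
State after step 1: P = 17.2 kPa, V = 1120 L, T = 420 K.
Step 2 — Polytropic n=1.15: T₂ = T₁(V₁/V₂)^(n−1) = 420×(2.13)^0.15 = 470 K; P₂ = P₁(V₁/V₂)^n = 41.1 kPa.
W = (P₁V₁−P₂V₂)/(n−1) = (17.2×1120−41.1×526)/0.15 = -15400 J.
ΔU = nCvΔT = 5.52×20.8×(470−420) = 5790 J.
Q = ΔU + W = -9660 J.
Net over both steps: W = 23700 J, Q = 29500 J, ΔU = 5790 J.

23700 J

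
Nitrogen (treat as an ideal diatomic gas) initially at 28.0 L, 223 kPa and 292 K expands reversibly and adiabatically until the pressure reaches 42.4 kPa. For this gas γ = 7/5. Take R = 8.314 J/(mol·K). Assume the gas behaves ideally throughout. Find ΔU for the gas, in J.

n = P₁V₁/(RT₁) = 223×28.0/(8.314×292) = 2.57 mol.
Adiabatic: T₂/T₁ = (P₂/P₁)^((γ−1)/γ) ⇒ T₂ = 292×(0.190)^0.286 = 182 K; V₂ = 91.6 L.
For an ideal gas ΔU = nCvΔT with Cv = (5/2)R = 20.8 J/(mol·K).
ΔU = 2.57×20.8×(182−292) = -5900 J.

-5900 J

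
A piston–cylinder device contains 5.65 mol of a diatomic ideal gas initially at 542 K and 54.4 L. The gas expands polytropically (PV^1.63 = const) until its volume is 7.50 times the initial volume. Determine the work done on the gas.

-29100 J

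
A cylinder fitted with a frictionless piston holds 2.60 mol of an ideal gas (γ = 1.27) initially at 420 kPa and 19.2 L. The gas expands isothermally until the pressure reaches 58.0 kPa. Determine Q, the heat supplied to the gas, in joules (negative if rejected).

16000 J

T₁ = P₁V₁/(nR) = 420×19.2/(2.60×8.314) = 373 K.
Isothermal: T stays 373 K; PV = const ⇒ V₂ = 139 L, P₂ = 58.0 kPa.
ΔU = 0 (ideal gas, T constant).
W = nRT ln(V₂/V₁) = 2.60×8.314×373×ln(7.24) = 16000 J.
Q = ΔU + W = 16000 J.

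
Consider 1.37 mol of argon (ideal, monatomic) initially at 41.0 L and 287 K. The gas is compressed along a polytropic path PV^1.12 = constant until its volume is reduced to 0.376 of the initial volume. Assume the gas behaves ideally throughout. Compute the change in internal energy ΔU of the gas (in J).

611 J

P₁ = nRT₁/V₁ = 1.37×8.314×287/41.0 = 79.7 kPa.
Polytropic n=1.12: T₂ = T₁(V₁/V₂)^(n−1) = 287×(2.66)^0.12 = 323 K; P₂ = P₁(V₁/V₂)^n = 238 kPa.
For an ideal gas ΔU = nCvΔT with Cv = (3/2)R = 12.5 J/(mol·K).
ΔU = 1.37×12.5×(323−287) = 611 J.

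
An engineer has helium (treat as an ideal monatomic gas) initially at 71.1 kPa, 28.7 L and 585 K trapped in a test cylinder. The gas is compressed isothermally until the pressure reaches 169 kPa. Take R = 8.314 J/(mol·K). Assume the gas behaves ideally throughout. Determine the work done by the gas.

n = P₁V₁/(RT₁) = 71.1×28.7/(8.314×585) = 0.420 mol.
Isothermal: T stays 585 K; PV = const ⇒ V₂ = 12.1 L, P₂ = 169 kPa.
W = nRT ln(V₂/V₁) = 0.420×8.314×585×ln(0.421) = -1770 J.

-1770 J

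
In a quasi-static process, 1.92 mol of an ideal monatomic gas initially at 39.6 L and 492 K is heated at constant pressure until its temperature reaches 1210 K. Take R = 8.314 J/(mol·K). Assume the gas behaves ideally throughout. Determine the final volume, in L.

P₁ = nRT₁/V₁ = 1.92×8.314×492/39.6 = 198 kPa.
Isobaric: P stays 198 kPa; V/T = const ⇒ T₂ = 1210 K, V₂ = 97.4 L.

97.4 L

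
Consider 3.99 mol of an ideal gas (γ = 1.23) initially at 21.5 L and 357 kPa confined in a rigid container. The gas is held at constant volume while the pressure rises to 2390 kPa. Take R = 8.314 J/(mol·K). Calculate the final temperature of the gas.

T₁ = P₁V₁/(nR) = 357×21.5/(3.99×8.314) = 231 K.
Isochoric: V stays 21.5 L; P/T = const ⇒ T₂ = 1550 K, P₂ = 2390 kPa.

1550 K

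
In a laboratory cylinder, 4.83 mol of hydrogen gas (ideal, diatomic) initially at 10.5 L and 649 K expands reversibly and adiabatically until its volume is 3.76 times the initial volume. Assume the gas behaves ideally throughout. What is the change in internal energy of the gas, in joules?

P₁ = nRT₁/V₁ = 4.83×8.314×649/10.5 = 2480 kPa.
Adiabatic: TV^(γ−1) = const ⇒ T₂ = 649×(0.266)^0.400 = 382 K; PV^γ = const ⇒ P₂ = 389 kPa.
For an ideal gas ΔU = nCvΔT with Cv = (5/2)R = 20.8 J/(mol·K).
ΔU = 4.83×20.8×(382−649) = -26800 J.

-26800 J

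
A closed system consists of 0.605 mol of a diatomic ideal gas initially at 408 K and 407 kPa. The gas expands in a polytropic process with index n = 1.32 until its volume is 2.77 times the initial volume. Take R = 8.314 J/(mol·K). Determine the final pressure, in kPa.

V₁ = nRT₁/P₁ = 0.605×8.314×408/407 = 5.04 L.
Polytropic n=1.32: T₂ = T₁(V₁/V₂)^(n−1) = 408×(0.361)^0.32 = 294 K; P₂ = P₁(V₁/V₂)^n = 106 kPa.

106 kPa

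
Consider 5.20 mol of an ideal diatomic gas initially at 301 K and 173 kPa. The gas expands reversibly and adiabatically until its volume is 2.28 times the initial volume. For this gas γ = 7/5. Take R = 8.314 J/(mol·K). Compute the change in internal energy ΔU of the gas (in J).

V₁ = nRT₁/P₁ = 5.20×8.314×301/173 = 75.2 L.
Adiabatic: TV^(γ−1) = const ⇒ T₂ = 301×(0.439)^0.400 = 216 K; PV^γ = const ⇒ P₂ = 54.6 kPa.
For an ideal gas ΔU = nCvΔT with Cv = (5/2)R = 20.8 J/(mol·K).
ΔU = 5.20×20.8×(216−301) = -9140 J.

-9140 J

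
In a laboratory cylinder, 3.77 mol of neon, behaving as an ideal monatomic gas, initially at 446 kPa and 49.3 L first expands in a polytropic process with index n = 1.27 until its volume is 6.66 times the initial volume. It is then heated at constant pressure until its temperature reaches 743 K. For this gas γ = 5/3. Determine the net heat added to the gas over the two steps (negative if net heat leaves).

44700 J

T₁ = P₁V₁/(nR) = 446×49.3/(3.77×8.314) = 702 K.
Step 1 — Polytropic n=1.27: T₂ = T₁(V₁/V₂)^(n−1) = 702×(0.150)^0.27 = 420 K; P₂ = P₁(V₁/V₂)^n = 40.1 kPa.
W = (P₁V₁−P₂V₂)/(n−1) = (446×49.3−40.1×328)/0.27 = 32600 J.
ΔU = nCvΔT = 3.77×12.5×(420−702) = -13200 J.
Q = ΔU + W = 19400 J.
State after step 1: P = 40.1 kPa, V = 328 L, T = 420 K.
Step 2 — Isobaric: P stays 40.1 kPa; V/T = const ⇒ T₂ = 743 K, V₂ = 580 L.
W = PΔV = 40.1×(580−328) kPa·L = 10100 J.
ΔU = nCvΔT = 3.77×12.5×(743−420) = 15200 J.
Q = ΔU + W = nCpΔT = 25300 J.
Net over both steps: W = 42700 J, Q = 44700 J, ΔU = 1950 J.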